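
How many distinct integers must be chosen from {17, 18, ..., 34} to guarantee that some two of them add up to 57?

Group the elements by complementary pair {x, 57−x}: {23,34}, {24,33}, {25,32}, …, giving 6 two-element pairs and 6 integers whose partner 57−x falls outside [17,34].
Treating each of those 12 groups as a pigeonhole, one can pick one integer per group — 12 integers — with no two summing to 57.
The 13th integer lands in an occupied pair, forcing a sum of 57.

13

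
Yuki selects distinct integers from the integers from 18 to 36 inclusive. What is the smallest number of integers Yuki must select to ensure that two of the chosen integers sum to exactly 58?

13

Two chosen integers sum to 58 exactly when both halves of some pair {x, 58−x} with 22 ≤ x ≤ 58−x ≤ 36 are chosen — 7 such pairs.
The remaining 5 elements (those with no distinct partner in range) can never complete a 58-sum, so the worst case takes all of them and one from each pair: 5 + 7 = 12.
The 13th integer has to be the second member of some pair, so 12 + 1 = 13.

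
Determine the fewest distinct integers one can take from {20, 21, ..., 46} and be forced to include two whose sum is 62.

A set avoiding the sum 62 can contain at most one of each pair {x, 62−x}, plus the 5 elements whose complement lies outside the range or equal to its own complement.
The integers 31, …, 46 (16 of them) are such a set: any two sum to at least 31+32 = 63 > 62.
Any 17th integer completes one of the 11 pairs, so 17 choices force a sum of 62.

17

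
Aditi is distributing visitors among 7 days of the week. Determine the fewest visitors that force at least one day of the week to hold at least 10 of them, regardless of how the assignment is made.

64

With 63 visitors one could put exactly 9 in each of the 7 days of the week, and no day of the week would reach 10.
Pigeonhole: one more visitor must land in a day of the week that already has 9, giving it 10.
So 7 × 9 + 1 = 64 visitors are required.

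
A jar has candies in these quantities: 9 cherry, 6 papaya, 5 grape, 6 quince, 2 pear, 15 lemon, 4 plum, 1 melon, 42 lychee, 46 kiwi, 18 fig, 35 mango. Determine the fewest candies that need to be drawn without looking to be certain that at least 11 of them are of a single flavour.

By the pigeonhole principle, put each drawn candy into a box by flavour. The largest draw with every box below 11 takes min(count, 10) from each flavour; flavours with fewer than 10 contribute all they have.
Σ min(cᵢ, 10) = 9 + 6 + 5 + 6 + 2 + 10 + 4 + 1 + 10 + 10 + 10 + 10 = 83.
Draw number 83 + 1 = 84 must push one box to 11.

84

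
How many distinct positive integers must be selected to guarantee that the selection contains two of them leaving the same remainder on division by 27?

The 27 residue classes mod 27 are the pigeonholes.
With 27 integers one could put 1 in each residue class and have no class reach 2.
The 28th integer pushes some class to 2, so 27·1 + 1 = 28.

28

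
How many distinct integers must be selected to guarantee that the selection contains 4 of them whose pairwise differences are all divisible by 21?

Integers whose pairwise differences are multiples of 21 are exactly those sharing a remainder mod 21. By the pigeonhole principle, the 21 residue classes mod 21 are the pigeonholes.
With 63 integers one could put 3 in each residue class and have no class reach 4.
The 64th integer pushes some class to 4, so 21·3 + 1 = 64.

64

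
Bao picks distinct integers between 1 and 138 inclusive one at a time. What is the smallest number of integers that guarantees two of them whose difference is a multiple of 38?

39

Integers whose pairwise differences are multiples of 38 are exactly those sharing a remainder mod 38. The 38 residue classes mod 38 are the pigeonholes.
With 38 integers one could put 1 in each residue class and have no class reach 2.
The 39th integer pushes some class to 2, so 38·1 + 1 = 39.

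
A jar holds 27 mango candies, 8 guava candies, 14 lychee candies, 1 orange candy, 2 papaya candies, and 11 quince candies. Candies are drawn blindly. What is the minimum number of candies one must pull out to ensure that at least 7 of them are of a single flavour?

By pigeonhole, the 6 flavours are the holes; the candies drawn are the pigeons.
To avoid 7 of any one flavour, the worst case takes at most 6 of each flavour, or every candy of a flavour that has fewer than 6.
That gives 6 + 6 + 6 + 1 + 2 + 6 = 27 candies with no flavour reaching 7.
The next candy forces some flavour to 7, so 27 + 1 = 28.

28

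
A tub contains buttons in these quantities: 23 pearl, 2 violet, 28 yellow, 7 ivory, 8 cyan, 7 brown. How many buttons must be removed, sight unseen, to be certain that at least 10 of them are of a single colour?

43

Put each drawn button into a box by colour. The largest draw with every box below 10 takes min(count, 9) from each colour; colours with fewer than 9 contribute all they have.
Σ min(cᵢ, 9) = 9 + 2 + 9 + 7 + 8 + 7 = 42.
Draw number 42 + 1 = 43 must push one box to 10.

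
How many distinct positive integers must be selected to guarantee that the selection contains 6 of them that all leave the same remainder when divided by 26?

By pigeonhole, the 26 residue classes mod 26 are the pigeonholes.
With 130 integers one could put 5 in each residue class and have no class reach 6.
The 131st integer pushes some class to 6, so 26·5 + 1 = 131.

131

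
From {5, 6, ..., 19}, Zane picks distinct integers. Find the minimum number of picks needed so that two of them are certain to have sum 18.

12

Two chosen integers sum to 18 exactly when both halves of some pair {x, 18−x} with 5 ≤ x ≤ 18−x ≤ 13 are chosen — 4 such pairs.
The remaining 7 elements (those with no distinct partner in range) can never complete a 18-sum, so the worst case takes all of them and one from each pair: 7 + 4 = 11.
The 12th integer has to be the second member of some pair, so 11 + 1 = 12.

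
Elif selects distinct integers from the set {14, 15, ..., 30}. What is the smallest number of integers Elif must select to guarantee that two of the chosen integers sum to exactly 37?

13

A set avoiding the sum 37 can contain at most one of each pair {x, 37−x}, plus the 7 elements whose complement lies outside the range.
The integers 19, …, 30 (12 of them) are such a set: any two sum to at least 19+20 = 39 > 37.
Any 13th integer completes one of the 5 pairs, so 13 choices force a sum of 37.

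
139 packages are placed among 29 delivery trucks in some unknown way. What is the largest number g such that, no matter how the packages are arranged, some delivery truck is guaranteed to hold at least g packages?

By the pigeonhole principle, the 29 delivery trucks are the holes and the 139 packages are the pigeons.
If every delivery truck held at most 4 packages, the total would be at most 29 × 4 = 116, which is less than 139.
So some delivery truck holds at least ⌈139/29⌉ = 5 packages.

5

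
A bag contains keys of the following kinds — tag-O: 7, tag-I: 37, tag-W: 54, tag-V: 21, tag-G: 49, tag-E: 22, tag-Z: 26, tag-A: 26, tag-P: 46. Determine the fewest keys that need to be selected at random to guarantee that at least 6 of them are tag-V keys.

In the worst case for collecting tag-V keys, every non-tag-V key comes out first.
There are 7 + 37 + 54 + 49 + 22 + 26 + 26 + 46 = 267 non-tag-V keys altogether.
After those, each further key must be tag-V, so 267 + 6 = 273 draws guarantee 6 tag-V keys.

273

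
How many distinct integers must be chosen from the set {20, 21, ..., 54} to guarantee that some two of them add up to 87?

A set avoiding the sum 87 can contain at most one of each pair {x, 87−x}, plus the 13 elements whose complement lies outside the range.
The integers 20, …, 43 (24 of them) are such a set: any two sum to at least 20+21 = 41 and at most 42+43 = 85 < 87.
Any 25th integer completes one of the 11 pairs, so 25 choices force a sum of 87.

25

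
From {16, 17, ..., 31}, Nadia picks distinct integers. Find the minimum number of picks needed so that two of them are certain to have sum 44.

11

Two chosen integers sum to 44 exactly when both halves of some pair {x, 44−x} with 16 ≤ x ≤ 44−x ≤ 28 are chosen — 6 such pairs.
The remaining 4 elements (those with no distinct partner in range) can never complete a 44-sum, so the worst case takes all of them and one from each pair: 4 + 6 = 10.
Pigeonhole: the 11th integer has to be the second member of some pair, so 10 + 1 = 11.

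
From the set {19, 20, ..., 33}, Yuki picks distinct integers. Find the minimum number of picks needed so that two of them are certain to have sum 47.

Group the elements by complementary pair {x, 47−x}: {19,28}, {20,27}, {21,26}, …, giving 5 two-element pairs and 5 integers whose partner 47−x falls outside [19,33].
Pigeonhole: treating each of those 10 groups as a pigeonhole, one can pick one integer per group — 10 integers — with no two summing to 47.
The 11th integer lands in an occupied pair, forcing a sum of 47.

11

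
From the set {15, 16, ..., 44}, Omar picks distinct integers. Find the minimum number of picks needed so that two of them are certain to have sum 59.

A set avoiding the sum 59 can contain at most one of each pair {x, 59−x}.
The integers 30, …, 44 (15 of them) are such a set: any two sum to at least 30+31 = 61 > 59.
Pigeonhole: any 16th integer completes one of the 15 pairs, so 16 choices force a sum of 59.

16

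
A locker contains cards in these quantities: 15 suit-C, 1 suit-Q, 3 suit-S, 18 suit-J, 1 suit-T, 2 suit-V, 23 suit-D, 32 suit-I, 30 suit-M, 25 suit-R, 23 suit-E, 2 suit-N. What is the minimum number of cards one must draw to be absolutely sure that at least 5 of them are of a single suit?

By pigeonhole, the 12 suits are the holes; the cards drawn are the pigeons.
To avoid 5 of any one suit, the worst case takes at most 4 of each suit, or every card of a suit that has fewer than 4.
That gives 4 + 1 + 3 + 4 + 1 + 2 + 4 + 4 + 4 + 4 + 4 + 2 = 37 cards with no suit reaching 5.
The next card forces some suit to 5, so 37 + 1 = 38.

38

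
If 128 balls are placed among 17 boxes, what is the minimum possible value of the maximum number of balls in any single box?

8

Pigeonhole: the 17 boxes are the holes and the 128 balls are the pigeons.
If every box held at most 7 balls, the total would be at most 17 × 7 = 119, which is less than 128.
So some box holds at least ⌈128/17⌉ = 8 balls.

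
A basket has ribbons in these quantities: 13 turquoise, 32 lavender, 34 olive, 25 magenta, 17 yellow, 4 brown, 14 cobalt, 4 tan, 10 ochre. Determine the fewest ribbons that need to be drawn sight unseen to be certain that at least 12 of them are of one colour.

Put each drawn ribbon into a box by colour. The largest draw with every box below 12 takes min(count, 11) from each colour; colours with fewer than 11 contribute all they have.
Σ min(cᵢ, 11) = 11 + 11 + 11 + 11 + 11 + 4 + 11 + 4 + 10 = 84.
Draw number 84 + 1 = 85 must push one box to 12.

85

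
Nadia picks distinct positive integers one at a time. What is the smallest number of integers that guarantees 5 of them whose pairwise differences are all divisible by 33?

Integers whose pairwise differences are multiples of 33 are exactly those sharing a remainder mod 33. The 33 residue classes mod 33 are the pigeonholes.
With 132 integers one could put 4 in each residue class and have no class reach 5.
The 133rd integer pushes some class to 5, so 33·4 + 1 = 133.

133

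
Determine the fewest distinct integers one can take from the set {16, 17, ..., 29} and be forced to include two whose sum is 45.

8

A set avoiding the sum 45 can contain at most one of each pair {x, 45−x}.
The integers 23, …, 29 (7 of them) are such a set: any two sum to at least 23+24 = 47 > 45.
By the pigeonhole principle, any 8th integer completes one of the 7 pairs, so 8 choices force a sum of 45.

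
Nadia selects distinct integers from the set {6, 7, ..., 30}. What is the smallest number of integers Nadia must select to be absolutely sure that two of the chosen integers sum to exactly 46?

19

Two chosen integers sum to 46 exactly when both halves of some pair {x, 46−x} with 16 ≤ x ≤ 46−x ≤ 30 are chosen — 7 such pairs.
The remaining 11 elements (those with no distinct partner in range) can never complete a 46-sum, so the worst case takes all of them and one from each pair: 11 + 7 = 18.
The 19th integer has to be the second member of some pair, so 18 + 1 = 19.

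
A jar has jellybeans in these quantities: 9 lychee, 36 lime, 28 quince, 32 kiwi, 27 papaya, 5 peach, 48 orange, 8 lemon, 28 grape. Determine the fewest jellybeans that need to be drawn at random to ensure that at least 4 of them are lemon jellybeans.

217

In the worst case for collecting lemon jellybeans, every non-lemon jellybean comes out first.
There are 9 + 36 + 28 + 32 + 27 + 5 + 48 + 28 = 213 non-lemon jellybeans altogether.
After those, each further jellybean must be lemon, so 213 + 4 = 217 draws guarantee 4 lemon jellybeans.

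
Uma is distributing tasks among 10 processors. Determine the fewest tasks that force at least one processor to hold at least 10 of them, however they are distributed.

With 90 tasks one could put exactly 9 in each of the 10 processors, and no processor would reach 10.
By the pigeonhole principle, one more task must land in a processor that already has 9, giving it 10.
So 10 × 9 + 1 = 91 tasks are required.

91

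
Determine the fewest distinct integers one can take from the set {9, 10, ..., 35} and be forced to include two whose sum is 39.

Group the elements by complementary pair {x, 39−x}: {9,30}, {10,29}, {11,28}, …, giving 11 two-element pairs and 5 integers whose partner 39−x falls outside [9,35].
By the pigeonhole principle, treating each of those 16 groups as a pigeonhole, one can pick one integer per group — 16 integers — with no two summing to 39.
The 17th integer lands in an occupied pair, forcing a sum of 39.

17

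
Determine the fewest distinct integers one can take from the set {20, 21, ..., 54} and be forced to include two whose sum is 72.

20

Group the elements by complementary pair {x, 72−x}: {20,52}, {21,51}, {22,50}, …, giving 16 two-element pairs, the single value 36 (it cannot pair with itself since the integers are distinct), and 2 integers whose partner 72−x falls outside [20,54].
By pigeonhole, treating each of those 19 groups as a pigeonhole, one can pick one integer per group — 19 integers — with no two summing to 72.
The 20th integer lands in an occupied pair, forcing a sum of 72.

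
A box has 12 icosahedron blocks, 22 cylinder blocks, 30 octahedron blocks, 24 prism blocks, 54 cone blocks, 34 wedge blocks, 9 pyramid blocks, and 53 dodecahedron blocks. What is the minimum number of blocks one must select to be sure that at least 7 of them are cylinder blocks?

In the worst case for collecting cylinder blocks, every non-cylinder block comes out first.
There are 12 + 30 + 24 + 54 + 34 + 9 + 53 = 216 non-cylinder blocks altogether.
After those, each further block must be cylinder, so 216 + 7 = 223 draws guarantee 7 cylinder blocks.

223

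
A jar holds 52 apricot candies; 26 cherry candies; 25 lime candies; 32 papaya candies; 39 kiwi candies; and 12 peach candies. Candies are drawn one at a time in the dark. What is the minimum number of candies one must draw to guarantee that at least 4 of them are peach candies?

In the worst case for collecting peach candies, every non-peach candy comes out first.
There are 52 + 26 + 25 + 32 + 39 = 174 non-peach candies altogether.
After those, each further candy must be peach, so 174 + 4 = 178 draws guarantee 4 peach candies.

178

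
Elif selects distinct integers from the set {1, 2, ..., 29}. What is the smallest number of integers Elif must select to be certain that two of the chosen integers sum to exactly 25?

18

A set avoiding the sum 25 can contain at most one of each pair {x, 25−x}, plus the 5 elements whose complement lies outside the range.
The integers 13, …, 29 (17 of them) are such a set: any two sum to at least 13+14 = 27 > 25.
By pigeonhole, any 18th integer completes one of the 12 pairs, so 18 choices force a sum of 25.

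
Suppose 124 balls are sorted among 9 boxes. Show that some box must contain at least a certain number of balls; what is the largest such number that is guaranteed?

By the pigeonhole principle, the 9 boxes are the holes and the 124 balls are the pigeons.
If every box held at most 13 balls, the total would be at most 9 × 13 = 117, which is less than 124.
So some box holds at least ⌈124/9⌉ = 14 balls.

14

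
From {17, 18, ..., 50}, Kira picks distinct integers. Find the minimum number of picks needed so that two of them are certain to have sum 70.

A set avoiding the sum 70 can contain at most one of each pair {x, 70−x}, plus the 4 elements whose complement lies outside the range or equal to its own complement.
The integers 17, …, 35 (19 of them) are such a set: any two sum to at least 17+18 = 35 and at most 34+35 = 69 < 70.
Any 20th integer completes one of the 15 pairs, so 20 choices force a sum of 70.

20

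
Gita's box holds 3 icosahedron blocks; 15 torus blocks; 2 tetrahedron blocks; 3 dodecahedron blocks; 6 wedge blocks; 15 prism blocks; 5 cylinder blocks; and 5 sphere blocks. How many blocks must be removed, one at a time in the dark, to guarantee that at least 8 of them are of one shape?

An adversary could hand out at most 7 blocks per shape (6 shapes run out sooner): 3 + 7 + 2 + 3 + 6 + 7 + 5 + 5 = 38 blocks and still no shape has 8.
By pigeonhole, one more block lands in a shape already at 7, so 39 draws are enough and 38 are not.

39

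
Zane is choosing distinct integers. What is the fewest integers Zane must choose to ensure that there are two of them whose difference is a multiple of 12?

Integers whose pairwise differences are multiples of 12 are exactly those sharing a remainder mod 12. By the pigeonhole principle, the 12 residue classes mod 12 are the pigeonholes.
With 12 integers one could put 1 in each residue class and have no class reach 2.
The 13th integer pushes some class to 2, so 12·1 + 1 = 13.

13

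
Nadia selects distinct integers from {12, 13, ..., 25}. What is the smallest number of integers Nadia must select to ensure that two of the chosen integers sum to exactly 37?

8

Group the elements by complementary pair {x, 37−x}: {12,25}, {13,24}, {14,23}, …, giving 7 two-element pairs.
Treating each of those 7 groups as a pigeonhole, one can pick one integer per group — 7 integers — with no two summing to 37.
The 8th integer lands in an occupied pair, forcing a sum of 37.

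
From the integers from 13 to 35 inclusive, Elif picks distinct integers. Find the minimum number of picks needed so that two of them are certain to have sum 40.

17

A set avoiding the sum 40 can contain at most one of each pair {x, 40−x}, plus the 9 elements whose complement lies outside the range or equal to its own complement.
The integers 20, …, 35 (16 of them) are such a set: any two sum to at least 20+21 = 41 > 40.
Pigeonhole: any 17th integer completes one of the 7 pairs, so 17 choices force a sum of 40.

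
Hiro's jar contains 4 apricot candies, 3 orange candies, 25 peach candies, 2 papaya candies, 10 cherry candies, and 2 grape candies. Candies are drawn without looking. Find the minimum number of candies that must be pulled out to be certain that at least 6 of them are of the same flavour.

An adversary could hand out at most 5 candies per flavour (4 flavours run out sooner): 4 + 3 + 5 + 2 + 5 + 2 = 21 candies and still no flavour has 6.
By pigeonhole, one more candy lands in a flavour already at 5, so 22 draws are enough and 21 are not.

22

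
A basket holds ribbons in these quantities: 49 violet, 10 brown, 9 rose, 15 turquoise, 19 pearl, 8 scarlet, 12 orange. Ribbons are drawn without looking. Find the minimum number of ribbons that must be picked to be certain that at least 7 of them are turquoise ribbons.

114

In the worst case for collecting turquoise ribbons, every non-turquoise ribbon comes out first.
There are 49 + 10 + 9 + 19 + 8 + 12 = 107 non-turquoise ribbons altogether.
After those, each further ribbon must be turquoise, so 107 + 7 = 114 draws guarantee 7 turquoise ribbons.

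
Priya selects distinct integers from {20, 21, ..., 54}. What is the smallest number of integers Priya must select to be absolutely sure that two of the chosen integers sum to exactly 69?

Group the elements by complementary pair {x, 69−x}: {20,49}, {21,48}, {22,47}, …, giving 15 two-element pairs and 5 integers whose partner 69−x falls outside [20,54].
Treating each of those 20 groups as a pigeonhole, one can pick one integer per group — 20 integers — with no two summing to 69.
The 21st integer lands in an occupied pair, forcing a sum of 69.

21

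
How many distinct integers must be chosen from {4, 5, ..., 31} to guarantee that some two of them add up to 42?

A set avoiding the sum 42 can contain at most one of each pair {x, 42−x}, plus the 8 elements whose complement lies outside the range or equal to its own complement.
The integers 4, …, 21 (18 of them) are such a set: any two sum to at least 4+5 = 9 and at most 20+21 = 41 < 42.
Any 19th integer completes one of the 10 pairs, so 19 choices force a sum of 42.

19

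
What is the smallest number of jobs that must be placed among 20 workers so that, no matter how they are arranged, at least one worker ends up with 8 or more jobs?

With 140 jobs one could put exactly 7 in each of the 20 workers, and no worker would reach 8.
By the pigeonhole principle, one more job must land in a worker that already has 7, giving it 8.
So 20 × 7 + 1 = 141 jobs are required.

141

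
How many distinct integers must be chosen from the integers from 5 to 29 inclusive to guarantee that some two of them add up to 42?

Two chosen integers sum to 42 exactly when both halves of some pair {x, 42−x} with 13 ≤ x ≤ 42−x ≤ 29 are chosen — 8 such pairs.
The remaining 9 elements (those with no distinct partner in range) can never complete a 42-sum, so the worst case takes all of them and one from each pair: 9 + 8 = 17.
The 18th integer has to be the second member of some pair, so 17 + 1 = 18.

18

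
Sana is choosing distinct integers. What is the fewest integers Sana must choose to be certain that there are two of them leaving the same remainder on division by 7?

By the pigeonhole principle, the 7 residue classes mod 7 are the pigeonholes.
With 7 integers one could put 1 in each residue class and have no class reach 2.
The 8th integer pushes some class to 2, so 7·1 + 1 = 8.

8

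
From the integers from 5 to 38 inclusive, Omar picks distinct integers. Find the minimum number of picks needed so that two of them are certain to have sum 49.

Group the elements by complementary pair {x, 49−x}: {11,38}, {12,37}, {13,36}, …, giving 14 two-element pairs and 6 integers whose partner 49−x falls outside [5,38].
Treating each of those 20 groups as a pigeonhole, one can pick one integer per group — 20 integers — with no two summing to 49.
The 21st integer lands in an occupied pair, forcing a sum of 49.

21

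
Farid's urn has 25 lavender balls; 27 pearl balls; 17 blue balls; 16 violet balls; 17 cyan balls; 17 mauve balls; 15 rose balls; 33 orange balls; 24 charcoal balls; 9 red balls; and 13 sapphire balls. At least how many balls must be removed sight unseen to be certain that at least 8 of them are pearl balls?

194

In the worst case for collecting pearl balls, every non-pearl ball comes out first.
There are 25 + 17 + 16 + 17 + 17 + 15 + 33 + 24 + 9 + 13 = 186 non-pearl balls altogether.
After those, each further ball must be pearl, so 186 + 8 = 194 draws guarantee 8 pearl balls.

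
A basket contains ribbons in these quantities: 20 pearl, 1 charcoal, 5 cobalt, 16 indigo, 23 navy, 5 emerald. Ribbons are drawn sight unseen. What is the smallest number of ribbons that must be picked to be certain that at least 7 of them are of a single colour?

30

An adversary could hand out at most 6 ribbons per colour (charcoal, cobalt, emerald run out sooner): 6 + 1 + 5 + 6 + 6 + 5 = 29 ribbons and still no colour has 7.
By the pigeonhole principle, one more ribbon lands in a colour already at 6, so 30 draws are enough and 29 are not.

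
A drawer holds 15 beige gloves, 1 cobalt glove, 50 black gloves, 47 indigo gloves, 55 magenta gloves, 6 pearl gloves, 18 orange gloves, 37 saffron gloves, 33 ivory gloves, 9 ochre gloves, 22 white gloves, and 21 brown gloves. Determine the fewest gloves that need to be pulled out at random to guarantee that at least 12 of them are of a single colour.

116

Put each drawn glove into a box by colour. The largest draw with every box below 12 takes min(count, 11) from each colour; colours with fewer than 11 contribute all they have.
Σ min(cᵢ, 11) = 11 + 1 + 11 + 11 + 11 + 6 + 11 + 11 + 11 + 9 + 11 + 11 = 115.
Draw number 115 + 1 = 116 must push one box to 12.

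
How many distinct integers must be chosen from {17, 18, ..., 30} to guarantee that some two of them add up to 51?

Group the elements by complementary pair {x, 51−x}: {21,30}, {22,29}, {23,28}, …, giving 5 two-element pairs and 4 integers whose partner 51−x falls outside [17,30].
Treating each of those 9 groups as a pigeonhole, one can pick one integer per group — 9 integers — with no two summing to 51.
The 10th integer lands in an occupied pair, forcing a sum of 51.

10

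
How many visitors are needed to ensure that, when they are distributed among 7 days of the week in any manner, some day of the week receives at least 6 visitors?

With 35 visitors one could put exactly 5 in each of the 7 days of the week, and no day of the week would reach 6.
By pigeonhole, one more visitor must land in a day of the week that already has 5, giving it 6.
So 7 × 5 + 1 = 36 visitors are required.

36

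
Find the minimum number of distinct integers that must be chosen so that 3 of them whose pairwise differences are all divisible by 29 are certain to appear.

59

Integers whose pairwise differences are multiples of 29 are exactly those sharing a remainder mod 29. The 29 residue classes mod 29 are the pigeonholes.
With 58 integers one could put 2 in each residue class and have no class reach 3.
The 59th integer pushes some class to 3, so 29·2 + 1 = 59.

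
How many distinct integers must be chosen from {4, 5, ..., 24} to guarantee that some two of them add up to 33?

14

A set avoiding the sum 33 can contain at most one of each pair {x, 33−x}, plus the 5 elements whose complement lies outside the range.
The integers 4, …, 16 (13 of them) are such a set: any two sum to at least 4+5 = 9 and at most 15+16 = 31 < 33.
By pigeonhole, any 14th integer completes one of the 8 pairs, so 14 choices force a sum of 33.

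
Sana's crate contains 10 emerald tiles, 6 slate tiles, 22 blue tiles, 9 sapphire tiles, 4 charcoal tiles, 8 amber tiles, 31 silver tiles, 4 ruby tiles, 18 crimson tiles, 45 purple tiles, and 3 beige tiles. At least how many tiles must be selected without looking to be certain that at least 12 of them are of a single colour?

89

An adversary could hand out at most 11 tiles per colour (7 colours run out sooner): 10 + 6 + 11 + 9 + 4 + 8 + 11 + 4 + 11 + 11 + 3 = 88 tiles and still no colour has 12.
Pigeonhole: one more tile lands in a colour already at 11, so 89 draws are enough and 88 are not.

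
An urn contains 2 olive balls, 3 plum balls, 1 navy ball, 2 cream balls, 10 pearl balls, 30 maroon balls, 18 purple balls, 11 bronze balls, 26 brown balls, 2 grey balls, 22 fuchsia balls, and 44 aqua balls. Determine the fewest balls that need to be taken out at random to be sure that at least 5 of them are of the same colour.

39

Put each drawn ball into a box by colour. The largest draw with every box below 5 takes min(count, 4) from each colour; colours with fewer than 4 contribute all they have.
Σ min(cᵢ, 4) = 2 + 3 + 1 + 2 + 4 + 4 + 4 + 4 + 4 + 2 + 4 + 4 = 38.
Draw number 38 + 1 = 39 must push one box to 5.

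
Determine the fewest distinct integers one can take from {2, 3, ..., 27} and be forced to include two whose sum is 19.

19

A set avoiding the sum 19 can contain at most one of each pair {x, 19−x}, plus the 10 elements whose complement lies outside the range.
The integers 10, …, 27 (18 of them) are such a set: any two sum to at least 10+11 = 21 > 19.
Pigeonhole: any 19th integer completes one of the 8 pairs, so 19 choices force a sum of 19.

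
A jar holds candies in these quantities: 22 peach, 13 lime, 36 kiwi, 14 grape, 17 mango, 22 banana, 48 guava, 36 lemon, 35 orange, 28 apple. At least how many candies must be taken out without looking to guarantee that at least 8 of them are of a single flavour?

By pigeonhole, put each drawn candy into a box by flavour. The largest draw with every box below 8 takes min(count, 7) from each flavour.
Σ min(cᵢ, 7) = 7 + 7 + 7 + 7 + 7 + 7 + 7 + 7 + 7 + 7 = 70.
Draw number 70 + 1 = 71 must push one box to 8.

71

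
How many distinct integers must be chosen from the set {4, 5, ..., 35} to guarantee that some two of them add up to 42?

A set avoiding the sum 42 can contain at most one of each pair {x, 42−x}, plus the 4 elements whose complement lies outside the range or equal to its own complement.
The integers 4, …, 21 (18 of them) are such a set: any two sum to at least 4+5 = 9 and at most 20+21 = 41 < 42.
Pigeonhole: any 19th integer completes one of the 14 pairs, so 19 choices force a sum of 42.

19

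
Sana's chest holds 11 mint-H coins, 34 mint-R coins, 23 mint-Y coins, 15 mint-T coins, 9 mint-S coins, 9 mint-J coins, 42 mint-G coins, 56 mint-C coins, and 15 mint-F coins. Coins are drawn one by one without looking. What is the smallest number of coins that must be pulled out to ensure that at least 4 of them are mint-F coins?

In the worst case for collecting mint-F coins, every non-mint-F coin comes out first.
There are 11 + 34 + 23 + 15 + 9 + 9 + 42 + 56 = 199 non-mint-F coins altogether.
After those, each further coin must be mint-F, so 199 + 4 = 203 draws guarantee 4 mint-F coins.

203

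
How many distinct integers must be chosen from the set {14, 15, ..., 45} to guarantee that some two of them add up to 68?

Two chosen integers sum to 68 exactly when both halves of some pair {x, 68−x} with 23 ≤ x ≤ 68−x ≤ 45 are chosen — 11 such pairs.
The remaining 10 elements (those with no distinct partner in range) can never complete a 68-sum, so the worst case takes all of them and one from each pair: 10 + 11 = 21.
By the pigeonhole principle, the 22nd integer has to be the second member of some pair, so 21 + 1 = 22.

22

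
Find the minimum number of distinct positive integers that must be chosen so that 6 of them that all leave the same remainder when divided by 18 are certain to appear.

The 18 residue classes mod 18 are the pigeonholes.
With 90 integers one could put 5 in each residue class and have no class reach 6.
The 91st integer pushes some class to 6, so 18·5 + 1 = 91.

91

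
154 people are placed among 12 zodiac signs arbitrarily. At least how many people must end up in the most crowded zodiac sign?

The 12 zodiac signs are the holes and the 154 people are the pigeons.
If every zodiac sign held at most 12 people, the total would be at most 12 × 12 = 144, which is less than 154.
So some zodiac sign holds at least ⌈154/12⌉ = 13 people.

13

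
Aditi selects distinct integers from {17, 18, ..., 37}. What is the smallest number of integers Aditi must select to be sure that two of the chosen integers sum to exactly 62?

16

Two chosen integers sum to 62 exactly when both halves of some pair {x, 62−x} with 25 ≤ x ≤ 62−x ≤ 37 are chosen — 6 such pairs.
The remaining 9 elements (those with no distinct partner in range) can never complete a 62-sum, so the worst case takes all of them and one from each pair: 9 + 6 = 15.
The 16th integer has to be the second member of some pair, so 15 + 1 = 16.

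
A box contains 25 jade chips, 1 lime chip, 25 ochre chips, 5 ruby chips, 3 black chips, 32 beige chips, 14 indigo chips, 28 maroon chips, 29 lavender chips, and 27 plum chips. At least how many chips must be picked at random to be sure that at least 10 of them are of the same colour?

73

The 10 colours are the holes; the chips drawn are the pigeons.
To avoid 10 of any one colour, the worst case takes at most 9 of each colour, or every chip of a colour that has fewer than 9.
That gives 9 + 1 + 9 + 5 + 3 + 9 + 9 + 9 + 9 + 9 = 72 chips with no colour reaching 10.
The next chip forces some colour to 10, so 72 + 1 = 73.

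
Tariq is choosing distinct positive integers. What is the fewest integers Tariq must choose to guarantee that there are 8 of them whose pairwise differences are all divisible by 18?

127

Integers whose pairwise differences are multiples of 18 are exactly those sharing a remainder mod 18. By the pigeonhole principle, the 18 residue classes mod 18 are the pigeonholes.
With 126 integers one could put 7 in each residue class and have no class reach 8.
The 127th integer pushes some class to 8, so 18·7 + 1 = 127.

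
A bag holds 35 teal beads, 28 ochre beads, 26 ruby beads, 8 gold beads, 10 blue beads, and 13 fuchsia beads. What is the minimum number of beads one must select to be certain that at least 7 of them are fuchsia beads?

114

In the worst case for collecting fuchsia beads, every non-fuchsia bead comes out first.
There are 35 + 28 + 26 + 8 + 10 = 107 non-fuchsia beads altogether.
After those, each further bead must be fuchsia, so 107 + 7 = 114 draws guarantee 7 fuchsia beads.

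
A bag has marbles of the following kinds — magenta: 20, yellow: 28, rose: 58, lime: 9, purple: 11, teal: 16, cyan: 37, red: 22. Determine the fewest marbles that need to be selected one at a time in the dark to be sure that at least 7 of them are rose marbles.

150

In the worst case for collecting rose marbles, every non-rose marble comes out first.
There are 20 + 28 + 9 + 11 + 16 + 37 + 22 = 143 non-rose marbles altogether.
After those, each further marble must be rose, so 143 + 7 = 150 draws guarantee 7 rose marbles.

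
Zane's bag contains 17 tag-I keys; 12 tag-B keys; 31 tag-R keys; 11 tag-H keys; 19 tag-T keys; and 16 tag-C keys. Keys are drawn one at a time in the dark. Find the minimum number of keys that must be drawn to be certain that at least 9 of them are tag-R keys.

84

In the worst case for collecting tag-R keys, every non-tag-R key comes out first.
There are 17 + 12 + 11 + 19 + 16 = 75 non-tag-R keys altogether.
After those, each further key must be tag-R, so 75 + 9 = 84 draws guarantee 9 tag-R keys.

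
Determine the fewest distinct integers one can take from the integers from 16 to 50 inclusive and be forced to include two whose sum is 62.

21

Two chosen integers sum to 62 exactly when both halves of some pair {x, 62−x} with 16 ≤ x ≤ 62−x ≤ 46 are chosen — 15 such pairs.
The remaining 5 elements (those with no distinct partner in range) can never complete a 62-sum, so the worst case takes all of them and one from each pair: 5 + 15 = 20.
By the pigeonhole principle, the 21st integer has to be the second member of some pair, so 20 + 1 = 21.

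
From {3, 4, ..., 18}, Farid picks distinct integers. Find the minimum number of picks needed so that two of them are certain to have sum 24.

Two chosen integers sum to 24 exactly when both halves of some pair {x, 24−x} with 6 ≤ x ≤ 24−x ≤ 18 are chosen — 6 such pairs.
The remaining 4 elements (those with no distinct partner in range) can never complete a 24-sum, so the worst case takes all of them and one from each pair: 4 + 6 = 10.
The 11th integer has to be the second member of some pair, so 10 + 1 = 11.

11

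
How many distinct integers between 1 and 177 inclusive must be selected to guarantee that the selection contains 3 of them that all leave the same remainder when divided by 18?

37

The 18 residue classes mod 18 are the pigeonholes.
With 36 integers one could put 2 in each residue class and have no class reach 3.
The 37th integer pushes some class to 3, so 18·2 + 1 = 37.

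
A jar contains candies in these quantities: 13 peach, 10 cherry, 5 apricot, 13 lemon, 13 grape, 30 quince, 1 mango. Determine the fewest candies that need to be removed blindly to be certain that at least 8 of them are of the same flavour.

By pigeonhole, the 7 flavours are the holes; the candies drawn are the pigeons.
To avoid 8 of any one flavour, the worst case takes at most 7 of each flavour, or every candy of a flavour that has fewer than 7.
That gives 7 + 7 + 5 + 7 + 7 + 7 + 1 = 41 candies with no flavour reaching 8.
The next candy forces some flavour to 8, so 41 + 1 = 42.

42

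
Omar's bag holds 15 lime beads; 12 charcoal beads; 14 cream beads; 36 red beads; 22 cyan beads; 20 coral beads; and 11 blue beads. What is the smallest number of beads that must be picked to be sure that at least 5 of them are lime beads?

120

In the worst case for collecting lime beads, every non-lime bead comes out first.
There are 12 + 14 + 36 + 22 + 20 + 11 = 115 non-lime beads altogether.
After those, each further bead must be lime, so 115 + 5 = 120 draws guarantee 5 lime beads.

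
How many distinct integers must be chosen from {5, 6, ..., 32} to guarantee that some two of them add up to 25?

21

A set avoiding the sum 25 can contain at most one of each pair {x, 25−x}, plus the 12 elements whose complement lies outside the range.
The integers 13, …, 32 (20 of them) are such a set: any two sum to at least 13+14 = 27 > 25.
By the pigeonhole principle, any 21st integer completes one of the 8 pairs, so 21 choices force a sum of 25.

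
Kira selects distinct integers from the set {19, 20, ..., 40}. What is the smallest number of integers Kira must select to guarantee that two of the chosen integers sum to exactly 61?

A set avoiding the sum 61 can contain at most one of each pair {x, 61−x}, plus the 2 elements whose complement lies outside the range.
The integers 19, …, 30 (12 of them) are such a set: any two sum to at least 19+20 = 39 and at most 29+30 = 59 < 61.
By pigeonhole, any 13th integer completes one of the 10 pairs, so 13 choices force a sum of 61.

13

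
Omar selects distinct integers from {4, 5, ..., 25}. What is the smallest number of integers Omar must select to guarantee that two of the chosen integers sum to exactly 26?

A set avoiding the sum 26 can contain at most one of each pair {x, 26−x}, plus the 4 elements whose complement lies outside the range or equal to its own complement.
The integers 13, …, 25 (13 of them) are such a set: any two sum to at least 13+14 = 27 > 26.
Any 14th integer completes one of the 9 pairs, so 14 choices force a sum of 26.

14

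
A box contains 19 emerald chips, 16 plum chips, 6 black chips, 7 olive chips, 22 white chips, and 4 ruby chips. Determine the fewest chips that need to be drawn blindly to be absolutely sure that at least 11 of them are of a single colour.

48

The 6 colours are the holes; the chips drawn are the pigeons.
To avoid 11 of any one colour, the worst case takes at most 10 of each colour, or every chip of a colour that has fewer than 10.
That gives 10 + 10 + 6 + 7 + 10 + 4 = 47 chips with no colour reaching 11.
The next chip forces some colour to 11, so 47 + 1 = 48.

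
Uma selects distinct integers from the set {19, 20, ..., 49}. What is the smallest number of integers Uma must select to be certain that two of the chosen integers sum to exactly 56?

Two chosen integers sum to 56 exactly when both halves of some pair {x, 56−x} with 19 ≤ x ≤ 56−x ≤ 37 are chosen — 9 such pairs.
The remaining 13 elements (those with no distinct partner in range) can never complete a 56-sum, so the worst case takes all of them and one from each pair: 13 + 9 = 22.
By the pigeonhole principle, the 23rd integer has to be the second member of some pair, so 22 + 1 = 23.

23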